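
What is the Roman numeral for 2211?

Convert 2211 to Roman numerals:
  2211 contains 2×1000 (MM)
  211 contains 2×100 (CC)
  11 contains 1×10 (X)
  1 contains 1×1 (I)

MMCCXI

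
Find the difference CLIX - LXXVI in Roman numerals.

CLIX = 159
LXXVI = 76
159 - 76 = 83

LXXXIII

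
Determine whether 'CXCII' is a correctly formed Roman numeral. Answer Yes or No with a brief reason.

'CXCII': Check the rules: uses only the symbols I, V, X, L, C, D, M; no symbol is repeated more than three times in a row; V, L and D each appear at most once; the only place a smaller symbol precedes a larger one is the allowed subtractive pair XC, the symbol right after such a pair (if any) is smaller than the pair's first symbol, and otherwise the values never increase from left to right. Value: C (100) + XC (90) + I (1) + I (1) = 192. So it is a valid standard Roman numeral.

Yes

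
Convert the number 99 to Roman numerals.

Convert 99 to Roman numerals:
  99 contains 1×90 (XC)
  9 contains 1×9 (IX)

XCIX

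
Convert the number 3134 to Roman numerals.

Convert 3134 to Roman numerals:
  3134 contains 3×1000 (MMM)
  134 contains 1×100 (C)
  34 contains 3×10 (XXX)
  4 contains 1×4 (IV)

MMMCXXXIV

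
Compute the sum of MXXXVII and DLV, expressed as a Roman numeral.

MXXXVII = 1037
DLV = 555
1037 + 555 = 1592

MDXCII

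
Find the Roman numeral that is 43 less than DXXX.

DXXX = 530
530 - 43 = 487

CDLXXXVII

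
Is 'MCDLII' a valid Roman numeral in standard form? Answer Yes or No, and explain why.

'MCDLII': Check the rules: uses only the symbols I, V, X, L, C, D, M; no symbol is repeated more than three times in a row; V, L and D each appear at most once; the only place a smaller symbol precedes a larger one is the allowed subtractive pair CD, the symbol right after such a pair (if any) is smaller than the pair's first symbol, and otherwise the values never increase from left to right. Value: M (1000) + CD (400) + L (50) + I (1) + I (1) = 1452. So it is a valid standard Roman numeral.

Yes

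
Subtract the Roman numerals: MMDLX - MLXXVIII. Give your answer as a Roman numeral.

MMDLX = 2560
MLXXVIII = 1078
2560 - 1078 = 1482

MCDLXXXII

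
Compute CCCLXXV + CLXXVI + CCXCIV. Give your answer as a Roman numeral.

CCCLXXV = 375, CLXXVI = 176, CCXCIV = 294
375 + 176 = 551
551 + 294 = 845

DCCCXLV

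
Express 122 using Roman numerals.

Convert 122 to Roman numerals:
  122 contains 1×100 (C)
  22 contains 2×10 (XX)
  2 contains 2×1 (II)

CXXII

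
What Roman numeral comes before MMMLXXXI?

MMMLXXXI = 3081, so the previous integer is 3081 - 1 = 3080

MMMLXXX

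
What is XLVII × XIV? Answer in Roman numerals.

XLVII = 47
XIV = 14
47 × 14 = 658

DCLVIII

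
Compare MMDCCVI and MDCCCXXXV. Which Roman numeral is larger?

MMDCCVI = 2706
MDCCCXXXV = 1835
2706 is larger

MMDCCVI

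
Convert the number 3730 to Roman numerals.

Convert 3730 to Roman numerals:
  3730 contains 3×1000 (MMM)
  730 contains 1×500 (D)
  230 contains 2×100 (CC)
  30 contains 3×10 (XXX)

MMMDCCXXX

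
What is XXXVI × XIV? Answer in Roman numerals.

XXXVI = 36
XIV = 14
36 × 14 = 504

DIV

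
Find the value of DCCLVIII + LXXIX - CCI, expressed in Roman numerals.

DCCLVIII = 758, LXXIX = 79, CCI = 201
758 + 79 = 837
837 - 201 = 636

DCXXXVI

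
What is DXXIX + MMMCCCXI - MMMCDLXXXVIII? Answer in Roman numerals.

DXXIX = 529, MMMCCCXI = 3311, MMMCDLXXXVIII = 3488
529 + 3311 = 3840
3840 - 3488 = 352

CCCLII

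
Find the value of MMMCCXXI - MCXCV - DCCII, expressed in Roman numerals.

MMMCCXXI = 3221, MCXCV = 1195, DCCII = 702
3221 - 1195 = 2026
2026 - 702 = 1324

MCCCXXIV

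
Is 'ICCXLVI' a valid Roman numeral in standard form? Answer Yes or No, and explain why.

'ICCXLVI': Invalid subtractive combination: IC

No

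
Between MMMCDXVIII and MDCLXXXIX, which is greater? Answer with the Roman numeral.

MMMCDXVIII = 3418
MDCLXXXIX = 1689
3418 is larger

MMMCDXVIII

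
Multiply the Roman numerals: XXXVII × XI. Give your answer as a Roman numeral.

XXXVII = 37
XI = 11
37 × 11 = 407

CDVII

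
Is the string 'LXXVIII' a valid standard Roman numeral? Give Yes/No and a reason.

'LXXVIII': Check the rules: uses only the symbols I, V, X, L, C, D, M; no symbol is repeated more than three times in a row; V, L and D each appear at most once; no smaller symbol precedes a larger one (values never increase from left to right). Value: L (50) + X (10) + X (10) + V (5) + I (1) + I (1) + I (1) = 78. So it is a valid standard Roman numeral.

Yes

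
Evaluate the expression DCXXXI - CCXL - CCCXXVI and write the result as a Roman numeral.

DCXXXI = 631, CCXL = 240, CCCXXVI = 326
631 - 240 = 391
391 - 326 = 65

LXV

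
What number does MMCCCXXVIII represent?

MMCCCXXVIII: M=1000, M=1000, C=100, C=100, C=100, X=10, X=10, V=5, I=1, I=1, I=1
1000 + 1000 + 100 + 100 + 100 + 10 + 10 + 5 + 1 + 1 + 1 = 2328

2328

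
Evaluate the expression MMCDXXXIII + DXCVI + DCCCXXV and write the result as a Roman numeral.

MMCDXXXIII = 2433, DXCVI = 596, DCCCXXV = 825
2433 + 596 = 3029
3029 + 825 = 3854

MMMDCCCLIV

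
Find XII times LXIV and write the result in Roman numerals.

XII = 12
LXIV = 64
12 × 64 = 768

DCCLXVIII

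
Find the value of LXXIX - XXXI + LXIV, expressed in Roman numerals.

LXXIX = 79, XXXI = 31, LXIV = 64
79 - 31 = 48
48 + 64 = 112

CXII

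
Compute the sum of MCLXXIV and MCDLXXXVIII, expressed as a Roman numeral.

MCLXXIV = 1174
MCDLXXXVIII = 1488
1174 + 1488 = 2662

MMDCLXII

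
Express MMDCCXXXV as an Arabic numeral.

MMDCCXXXV: M=1000, M=1000, D=500, C=100, C=100, X=10, X=10, X=10, V=5
1000 + 1000 + 500 + 100 + 100 + 10 + 10 + 10 + 5 = 2735

2735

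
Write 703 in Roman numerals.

Convert 703 to Roman numerals:
  703 contains 1×500 (D)
  203 contains 2×100 (CC)
  3 contains 3×1 (III)

DCCIII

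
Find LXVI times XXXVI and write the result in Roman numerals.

LXVI = 66
XXXVI = 36
66 × 36 = 2376

MMCCCLXXVI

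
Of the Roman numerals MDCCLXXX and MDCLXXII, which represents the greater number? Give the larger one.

MDCCLXXX = 1780
MDCLXXII = 1672
1780 is larger

MDCCLXXX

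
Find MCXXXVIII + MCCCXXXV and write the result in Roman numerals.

MCXXXVIII = 1138
MCCCXXXV = 1335
1138 + 1335 = 2473

MMCDLXXIII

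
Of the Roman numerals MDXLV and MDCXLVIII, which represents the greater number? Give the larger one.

MDXLV = 1545
MDCXLVIII = 1648
1648 is larger

MDCXLVIII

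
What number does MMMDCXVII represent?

MMMDCXVII: M=1000, M=1000, M=1000, D=500, C=100, X=10, V=5, I=1, I=1
1000 + 1000 + 1000 + 500 + 100 + 10 + 5 + 1 + 1 = 3617

3617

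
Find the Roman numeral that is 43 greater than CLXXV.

CLXXV = 175
175 + 43 = 218

CCXVIII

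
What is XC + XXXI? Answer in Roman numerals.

XC = 90
XXXI = 31
90 + 31 = 121

CXXI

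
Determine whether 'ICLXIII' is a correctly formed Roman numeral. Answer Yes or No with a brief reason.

'ICLXIII': Invalid subtractive combination: IC

No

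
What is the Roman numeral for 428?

Convert 428 to Roman numerals:
  428 contains 1×400 (CD)
  28 contains 2×10 (XX)
  8 contains 1×5 (V)
  3 contains 3×1 (III)

CDXXVIII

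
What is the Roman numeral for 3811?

Convert 3811 to Roman numerals:
  3811 contains 3×1000 (MMM)
  811 contains 1×500 (D)
  311 contains 3×100 (CCC)
  11 contains 1×10 (X)
  1 contains 1×1 (I)

MMMDCCCXI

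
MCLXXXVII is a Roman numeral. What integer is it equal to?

MCLXXXVII: M=1000, C=100, L=50, X=10, X=10, X=10, V=5, I=1, I=1
1000 + 100 + 50 + 10 + 10 + 10 + 5 + 1 + 1 = 1187

1187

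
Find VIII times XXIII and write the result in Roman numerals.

VIII = 8
XXIII = 23
8 × 23 = 184

CLXXXIV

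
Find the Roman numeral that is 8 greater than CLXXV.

CLXXV = 175
175 + 8 = 183

CLXXXIII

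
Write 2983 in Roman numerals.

Convert 2983 to Roman numerals:
  2983 contains 2×1000 (MM)
  983 contains 1×900 (CM)
  83 contains 1×50 (L)
  33 contains 3×10 (XXX)
  3 contains 3×1 (III)

MMCMLXXXIII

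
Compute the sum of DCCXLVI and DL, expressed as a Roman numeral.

DCCXLVI = 746
DL = 550
746 + 550 = 1296

MCCXCVI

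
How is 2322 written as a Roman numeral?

Convert 2322 to Roman numerals:
  2322 contains 2×1000 (MM)
  322 contains 3×100 (CCC)
  22 contains 2×10 (XX)
  2 contains 2×1 (II)

MMCCCXXII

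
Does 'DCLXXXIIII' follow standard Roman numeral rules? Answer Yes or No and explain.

'DCLXXXIIII': More than 3 consecutive I's

No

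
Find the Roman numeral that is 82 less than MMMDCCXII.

MMMDCCXII = 3712
3712 - 82 = 3630

MMMDCXXX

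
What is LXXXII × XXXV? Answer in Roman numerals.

LXXXII = 82
XXXV = 35
82 × 35 = 2870

MMDCCCLXX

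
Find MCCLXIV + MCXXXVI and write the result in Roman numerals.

MCCLXIV = 1264
MCXXXVI = 1136
1264 + 1136 = 2400

MMCD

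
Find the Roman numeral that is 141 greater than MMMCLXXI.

MMMCLXXI = 3171
3171 + 141 = 3312

MMMCCCXII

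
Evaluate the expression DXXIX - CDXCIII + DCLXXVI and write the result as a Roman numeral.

DXXIX = 529, CDXCIII = 493, DCLXXVI = 676
529 - 493 = 36
36 + 676 = 712

DCCXII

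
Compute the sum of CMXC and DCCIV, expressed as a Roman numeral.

CMXC = 990
DCCIV = 704
990 + 704 = 1694

MDCXCIV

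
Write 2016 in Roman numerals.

Convert 2016 to Roman numerals:
  2016 contains 2×1000 (MM)
  16 contains 1×10 (X)
  6 contains 1×5 (V)
  1 contains 1×1 (I)

MMXVI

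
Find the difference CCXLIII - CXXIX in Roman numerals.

CCXLIII = 243
CXXIX = 129
243 - 129 = 114

CXIV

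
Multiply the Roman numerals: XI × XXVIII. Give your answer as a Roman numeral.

XI = 11
XXVIII = 28
11 × 28 = 308

CCCVIII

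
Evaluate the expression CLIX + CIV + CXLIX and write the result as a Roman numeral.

CLIX = 159, CIV = 104, CXLIX = 149
159 + 104 = 263
263 + 149 = 412

CDXII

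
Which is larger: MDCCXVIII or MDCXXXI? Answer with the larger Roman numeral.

MDCCXVIII = 1718
MDCXXXI = 1631
1718 is larger

MDCCXVIII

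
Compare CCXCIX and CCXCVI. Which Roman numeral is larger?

CCXCIX = 299
CCXCVI = 296
299 is larger

CCXCIX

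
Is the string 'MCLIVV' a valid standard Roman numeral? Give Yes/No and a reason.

'MCLIVV': V should not appear more than once

No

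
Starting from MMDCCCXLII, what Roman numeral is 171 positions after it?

MMDCCCXLII = 2842
2842 + 171 = 3013

MMMXIII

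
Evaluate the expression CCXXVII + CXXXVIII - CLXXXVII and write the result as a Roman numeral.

CCXXVII = 227, CXXXVIII = 138, CLXXXVII = 187
227 + 138 = 365
365 - 187 = 178

CLXXVIII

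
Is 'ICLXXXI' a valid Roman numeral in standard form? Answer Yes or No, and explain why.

'ICLXXXI': Invalid subtractive combination: IC

No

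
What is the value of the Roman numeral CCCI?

CCCI: C=100, C=100, C=100, I=1
100 + 100 + 100 + 1 = 301

301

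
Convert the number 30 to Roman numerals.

Convert 30 to Roman numerals:
  30 contains 3×10 (XXX)

XXX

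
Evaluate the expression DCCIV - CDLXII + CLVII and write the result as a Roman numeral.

DCCIV = 704, CDLXII = 462, CLVII = 157
704 - 462 = 242
242 + 157 = 399

CCCXCIX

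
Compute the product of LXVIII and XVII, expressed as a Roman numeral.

LXVIII = 68
XVII = 17
68 × 17 = 1156

MCLVI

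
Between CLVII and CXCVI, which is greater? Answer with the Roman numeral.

CLVII = 157
CXCVI = 196
196 is larger

CXCVI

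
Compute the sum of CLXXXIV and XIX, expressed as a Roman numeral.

CLXXXIV = 184
XIX = 19
184 + 19 = 203

CCIII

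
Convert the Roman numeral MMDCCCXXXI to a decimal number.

MMDCCCXXXI: M=1000, M=1000, D=500, C=100, C=100, C=100, X=10, X=10, X=10, I=1
1000 + 1000 + 500 + 100 + 100 + 100 + 10 + 10 + 10 + 1 = 2831

2831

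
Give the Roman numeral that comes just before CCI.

CCI = 201; previous is 200

CC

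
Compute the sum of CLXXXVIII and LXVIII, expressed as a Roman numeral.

CLXXXVIII = 188
LXVIII = 68
188 + 68 = 256

CCLVI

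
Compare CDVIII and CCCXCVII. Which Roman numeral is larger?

CDVIII = 408
CCCXCVII = 397
408 is larger

CDVIII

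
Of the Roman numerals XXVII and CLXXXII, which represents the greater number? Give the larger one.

XXVII = 27
CLXXXII = 182
182 is larger

CLXXXII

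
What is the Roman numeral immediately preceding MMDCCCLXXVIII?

MMDCCCLXXVIII = 2878, so the previous integer is 2878 - 1 = 2877

MMDCCCLXXVII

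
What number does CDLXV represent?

CDLXV: CD=400, L=50, X=10, V=5
400 + 50 + 10 + 5 = 465

465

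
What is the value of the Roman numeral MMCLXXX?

MMCLXXX: M=1000, M=1000, C=100, L=50, X=10, X=10, X=10
1000 + 1000 + 100 + 50 + 10 + 10 + 10 = 2180

2180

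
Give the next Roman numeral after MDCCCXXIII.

MDCCCXXIII = 1823, so the next integer is 1823 + 1 = 1824

MDCCCXXIV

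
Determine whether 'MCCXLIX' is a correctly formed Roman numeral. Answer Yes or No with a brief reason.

'MCCXLIX': Check the rules: uses only the symbols I, V, X, L, C, D, M; no symbol is repeated more than three times in a row; V, L and D each appear at most once; the only places a smaller symbol precedes a larger one are the allowed subtractive pairs XL, IX, the symbol right after such a pair (if any) is smaller than the pair's first symbol, and otherwise the values never increase from left to right. Value: M (1000) + C (100) + C (100) + XL (40) + IX (9) = 1249. So it is a valid standard Roman numeral.

Yes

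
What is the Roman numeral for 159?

Convert 159 to Roman numerals:
  159 contains 1×100 (C)
  59 contains 1×50 (L)
  9 contains 1×9 (IX)

CLIX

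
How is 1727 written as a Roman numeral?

Convert 1727 to Roman numerals:
  1727 contains 1×1000 (M)
  727 contains 1×500 (D)
  227 contains 2×100 (CC)
  27 contains 2×10 (XX)
  7 contains 1×5 (V)
  2 contains 2×1 (II)

MDCCXXVII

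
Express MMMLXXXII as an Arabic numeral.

MMMLXXXII: M=1000, M=1000, M=1000, L=50, X=10, X=10, X=10, I=1, I=1
1000 + 1000 + 1000 + 50 + 10 + 10 + 10 + 1 + 1 = 3082

3082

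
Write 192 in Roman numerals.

Convert 192 to Roman numerals:
  192 contains 1×100 (C)
  92 contains 1×90 (XC)
  2 contains 2×1 (II)

CXCII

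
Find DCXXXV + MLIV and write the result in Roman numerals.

DCXXXV = 635
MLIV = 1054
635 + 1054 = 1689

MDCLXXXIX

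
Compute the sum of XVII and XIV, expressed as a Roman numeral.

XVII = 17
XIV = 14
17 + 14 = 31

XXXI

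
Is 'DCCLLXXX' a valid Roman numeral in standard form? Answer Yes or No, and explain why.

'DCCLLXXX': L should not appear more than once

No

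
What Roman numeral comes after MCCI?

MCCI = 1201; next is 1202

MCCII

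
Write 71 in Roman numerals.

Convert 71 to Roman numerals:
  71 contains 1×50 (L)
  21 contains 2×10 (XX)
  1 contains 1×1 (I)

LXXI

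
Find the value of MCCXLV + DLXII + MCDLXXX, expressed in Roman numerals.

MCCXLV = 1245, DLXII = 562, MCDLXXX = 1480
1245 + 562 = 1807
1807 + 1480 = 3287

MMMCCLXXXVII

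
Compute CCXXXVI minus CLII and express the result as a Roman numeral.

CCXXXVI = 236
CLII = 152
236 - 152 = 84

LXXXIV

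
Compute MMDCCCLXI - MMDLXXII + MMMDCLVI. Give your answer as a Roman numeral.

MMDCCCLXI = 2861, MMDLXXII = 2572, MMMDCLVI = 3656
2861 - 2572 = 289
289 + 3656 = 3945

MMMCMXLV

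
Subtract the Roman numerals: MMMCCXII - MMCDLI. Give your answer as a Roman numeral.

MMMCCXII = 3212
MMCDLI = 2451
3212 - 2451 = 761

DCCLXI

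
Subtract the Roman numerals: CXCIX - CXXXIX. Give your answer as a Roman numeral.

CXCIX = 199
CXXXIX = 139
199 - 139 = 60

LX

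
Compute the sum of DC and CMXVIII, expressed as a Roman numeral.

DC = 600
CMXVIII = 918
600 + 918 = 1518

MDXVIII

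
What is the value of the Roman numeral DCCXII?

DCCXII: D=500, C=100, C=100, X=10, I=1, I=1
500 + 100 + 100 + 10 + 1 + 1 = 712

712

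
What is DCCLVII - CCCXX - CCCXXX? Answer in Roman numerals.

DCCLVII = 757, CCCXX = 320, CCCXXX = 330
757 - 320 = 437
437 - 330 = 107

CVII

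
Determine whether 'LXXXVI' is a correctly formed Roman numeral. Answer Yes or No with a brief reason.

'LXXXVI': Check the rules: uses only the symbols I, V, X, L, C, D, M; no symbol is repeated more than three times in a row; V, L and D each appear at most once; no smaller symbol precedes a larger one (values never increase from left to right). Value: L (50) + X (10) + X (10) + X (10) + V (5) + I (1) = 86. So it is a valid standard Roman numeral.

Yes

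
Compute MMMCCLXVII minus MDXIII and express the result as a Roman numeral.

MMMCCLXVII = 3267
MDXIII = 1513
3267 - 1513 = 1754

MDCCLIV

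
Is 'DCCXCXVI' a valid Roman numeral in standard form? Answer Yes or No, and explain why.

'DCCXCXVI': X cannot come right after the subtractive pair XC: once X is subtracted in XC, the next symbol must be smaller than X

No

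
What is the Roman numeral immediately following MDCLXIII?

MDCLXIII = 1663; next is 1664

MDCLXIV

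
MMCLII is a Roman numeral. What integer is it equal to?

MMCLII: M=1000, M=1000, C=100, L=50, I=1, I=1
1000 + 1000 + 100 + 50 + 1 + 1 = 2152

2152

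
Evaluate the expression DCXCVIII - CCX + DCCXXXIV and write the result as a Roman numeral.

DCXCVIII = 698, CCX = 210, DCCXXXIV = 734
698 - 210 = 488
488 + 734 = 1222

MCCXXII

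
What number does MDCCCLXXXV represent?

MDCCCLXXXV: M=1000, D=500, C=100, C=100, C=100, L=50, X=10, X=10, X=10, V=5
1000 + 500 + 100 + 100 + 100 + 50 + 10 + 10 + 10 + 5 = 1885

1885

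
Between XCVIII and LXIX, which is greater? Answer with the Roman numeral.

XCVIII = 98
LXIX = 69
98 is larger

XCVIII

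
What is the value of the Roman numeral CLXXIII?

CLXXIII: C=100, L=50, X=10, X=10, I=1, I=1, I=1
100 + 50 + 10 + 10 + 1 + 1 + 1 = 173

173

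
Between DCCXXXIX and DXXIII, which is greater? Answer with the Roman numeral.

DCCXXXIX = 739
DXXIII = 523
739 is larger

DCCXXXIX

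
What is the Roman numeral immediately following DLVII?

DLVII = 557, so the next integer is 557 + 1 = 558

DLVIII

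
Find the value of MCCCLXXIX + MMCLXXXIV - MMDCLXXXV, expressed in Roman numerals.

MCCCLXXIX = 1379, MMCLXXXIV = 2184, MMDCLXXXV = 2685
1379 + 2184 = 3563
3563 - 2685 = 878

DCCCLXXVIII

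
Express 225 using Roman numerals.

Convert 225 to Roman numerals:
  225 contains 2×100 (CC)
  25 contains 2×10 (XX)
  5 contains 1×5 (V)

CCXXV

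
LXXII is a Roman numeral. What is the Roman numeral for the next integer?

LXXII = 72; next is 73

LXXIII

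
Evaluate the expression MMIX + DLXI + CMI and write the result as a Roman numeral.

MMIX = 2009, DLXI = 561, CMI = 901
2009 + 561 = 2570
2570 + 901 = 3471

MMMCDLXXI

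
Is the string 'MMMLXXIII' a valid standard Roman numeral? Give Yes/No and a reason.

'MMMLXXIII': Check the rules: uses only the symbols I, V, X, L, C, D, M; no symbol is repeated more than three times in a row; V, L and D each appear at most once; no smaller symbol precedes a larger one (values never increase from left to right). Value: M (1000) + M (1000) + M (1000) + L (50) + X (10) + X (10) + I (1) + I (1) + I (1) = 3073. So it is a valid standard Roman numeral.

Yes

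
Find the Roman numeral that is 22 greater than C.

C = 100
100 + 22 = 122

CXXII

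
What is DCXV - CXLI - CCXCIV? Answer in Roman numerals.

DCXV = 615, CXLI = 141, CCXCIV = 294
615 - 141 = 474
474 - 294 = 180

CLXXX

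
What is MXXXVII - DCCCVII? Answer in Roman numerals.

MXXXVII = 1037
DCCCVII = 807
1037 - 807 = 230

CCXXX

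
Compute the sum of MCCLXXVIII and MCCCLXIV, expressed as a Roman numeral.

MCCLXXVIII = 1278
MCCCLXIV = 1364
1278 + 1364 = 2642

MMDCXLII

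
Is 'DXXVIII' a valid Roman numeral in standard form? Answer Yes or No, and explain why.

'DXXVIII': Check the rules: uses only the symbols I, V, X, L, C, D, M; no symbol is repeated more than three times in a row; V, L and D each appear at most once; no smaller symbol precedes a larger one (values never increase from left to right). Value: D (500) + X (10) + X (10) + V (5) + I (1) + I (1) + I (1) = 528. So it is a valid standard Roman numeral.

Yes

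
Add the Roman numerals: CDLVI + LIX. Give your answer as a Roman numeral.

CDLVI = 456
LIX = 59
456 + 59 = 515

DXV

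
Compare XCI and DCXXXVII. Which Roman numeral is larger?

XCI = 91
DCXXXVII = 637
637 is larger

DCXXXVII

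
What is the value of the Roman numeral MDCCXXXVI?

MDCCXXXVI: M=1000, D=500, C=100, C=100, X=10, X=10, X=10, V=5, I=1
1000 + 500 + 100 + 100 + 10 + 10 + 10 + 5 + 1 = 1736

1736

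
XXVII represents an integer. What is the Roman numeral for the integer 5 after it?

XXVII = 27
27 + 5 = 32

XXXII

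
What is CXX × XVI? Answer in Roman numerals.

CXX = 120
XVI = 16
120 × 16 = 1920

MCMXX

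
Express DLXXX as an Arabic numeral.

DLXXX: D=500, L=50, X=10, X=10, X=10
500 + 50 + 10 + 10 + 10 = 580

580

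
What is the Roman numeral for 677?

Convert 677 to Roman numerals:
  677 contains 1×500 (D)
  177 contains 1×100 (C)
  77 contains 1×50 (L)
  27 contains 2×10 (XX)
  7 contains 1×5 (V)
  2 contains 2×1 (II)

DCLXXVII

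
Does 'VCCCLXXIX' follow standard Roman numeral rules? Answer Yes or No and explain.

'VCCCLXXIX': Invalid subtractive combination: VC

No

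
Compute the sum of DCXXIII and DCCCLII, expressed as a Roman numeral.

DCXXIII = 623
DCCCLII = 852
623 + 852 = 1475

MCDLXXV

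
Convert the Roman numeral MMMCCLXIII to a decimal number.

MMMCCLXIII: M=1000, M=1000, M=1000, C=100, C=100, L=50, X=10, I=1, I=1, I=1
1000 + 1000 + 1000 + 100 + 100 + 50 + 10 + 1 + 1 + 1 = 3263

3263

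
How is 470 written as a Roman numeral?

Convert 470 to Roman numerals:
  470 contains 1×400 (CD)
  70 contains 1×50 (L)
  20 contains 2×10 (XX)

CDLXX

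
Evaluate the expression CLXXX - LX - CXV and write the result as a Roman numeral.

CLXXX = 180, LX = 60, CXV = 115
180 - 60 = 120
120 - 115 = 5

V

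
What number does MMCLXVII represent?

MMCLXVII: M=1000, M=1000, C=100, L=50, X=10, V=5, I=1, I=1
1000 + 1000 + 100 + 50 + 10 + 5 + 1 + 1 = 2167

2167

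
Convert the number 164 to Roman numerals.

Convert 164 to Roman numerals:
  164 contains 1×100 (C)
  64 contains 1×50 (L)
  14 contains 1×10 (X)
  4 contains 1×4 (IV)

CLXIV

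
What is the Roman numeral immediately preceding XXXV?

XXXV = 35, so the previous integer is 35 - 1 = 34

XXXIV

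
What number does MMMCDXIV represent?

MMMCDXIV: M=1000, M=1000, M=1000, CD=400, X=10, IV=4
1000 + 1000 + 1000 + 400 + 10 + 4 = 3414

3414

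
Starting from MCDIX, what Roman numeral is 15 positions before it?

MCDIX = 1409
1409 - 15 = 1394

MCCCXCIV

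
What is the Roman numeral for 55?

Convert 55 to Roman numerals:
  55 contains 1×50 (L)
  5 contains 1×5 (V)

LV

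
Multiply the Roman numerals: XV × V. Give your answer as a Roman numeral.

XV = 15
V = 5
15 × 5 = 75

LXXV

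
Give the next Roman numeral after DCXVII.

DCXVII = 617, so the next integer is 617 + 1 = 618

DCXVIII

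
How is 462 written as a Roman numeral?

Convert 462 to Roman numerals:
  462 contains 1×400 (CD)
  62 contains 1×50 (L)
  12 contains 1×10 (X)
  2 contains 2×1 (II)

CDLXII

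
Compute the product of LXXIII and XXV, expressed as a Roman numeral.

LXXIII = 73
XXV = 25
73 × 25 = 1825

MDCCCXXV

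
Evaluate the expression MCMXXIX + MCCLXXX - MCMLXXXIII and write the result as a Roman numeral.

MCMXXIX = 1929, MCCLXXX = 1280, MCMLXXXIII = 1983
1929 + 1280 = 3209
3209 - 1983 = 1226

MCCXXVI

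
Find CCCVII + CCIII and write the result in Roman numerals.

CCCVII = 307
CCIII = 203
307 + 203 = 510

DX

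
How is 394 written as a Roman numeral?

Convert 394 to Roman numerals:
  394 contains 3×100 (CCC)
  94 contains 1×90 (XC)
  4 contains 1×4 (IV)

CCCXCIV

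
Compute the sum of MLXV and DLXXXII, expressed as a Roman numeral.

MLXV = 1065
DLXXXII = 582
1065 + 582 = 1647

MDCXLVII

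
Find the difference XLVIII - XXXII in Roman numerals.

XLVIII = 48
XXXII = 32
48 - 32 = 16

XVI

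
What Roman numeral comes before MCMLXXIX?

MCMLXXIX = 1979; previous is 1978

MCMLXXVIII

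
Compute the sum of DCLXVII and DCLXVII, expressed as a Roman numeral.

DCLXVII = 667
DCLXVII = 667
667 + 667 = 1334

MCCCXXXIV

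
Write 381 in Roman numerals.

Convert 381 to Roman numerals:
  381 contains 3×100 (CCC)
  81 contains 1×50 (L)
  31 contains 3×10 (XXX)
  1 contains 1×1 (I)

CCCLXXXI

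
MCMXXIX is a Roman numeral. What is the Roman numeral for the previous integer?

MCMXXIX = 1929; previous is 1928

MCMXXVIII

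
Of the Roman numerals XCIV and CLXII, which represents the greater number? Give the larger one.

XCIV = 94
CLXII = 162
162 is larger

CLXII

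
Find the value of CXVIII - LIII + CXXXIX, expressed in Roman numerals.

CXVIII = 118, LIII = 53, CXXXIX = 139
118 - 53 = 65
65 + 139 = 204

CCIV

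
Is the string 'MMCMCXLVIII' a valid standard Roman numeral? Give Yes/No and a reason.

'MMCMCXLVIII': C cannot come right after the subtractive pair CM: once C is subtracted in CM, the next symbol must be smaller than C

No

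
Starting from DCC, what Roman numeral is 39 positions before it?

DCC = 700
700 - 39 = 661

DCLXI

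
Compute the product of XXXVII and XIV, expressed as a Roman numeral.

XXXVII = 37
XIV = 14
37 × 14 = 518

DXVIII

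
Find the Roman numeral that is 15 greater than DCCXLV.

DCCXLV = 745
745 + 15 = 760

DCCLX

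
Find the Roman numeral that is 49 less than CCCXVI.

CCCXVI = 316
316 - 49 = 267

CCLXVII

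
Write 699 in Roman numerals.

Convert 699 to Roman numerals:
  699 contains 1×500 (D)
  199 contains 1×100 (C)
  99 contains 1×90 (XC)
  9 contains 1×9 (IX)

DCXCIX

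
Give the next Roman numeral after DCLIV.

DCLIV = 654; next is 655

DCLV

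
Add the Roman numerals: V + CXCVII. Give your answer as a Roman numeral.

V = 5
CXCVII = 197
5 + 197 = 202

CCII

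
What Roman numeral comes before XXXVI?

XXXVI = 36; previous is 35

XXXV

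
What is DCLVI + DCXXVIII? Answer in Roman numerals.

DCLVI = 656
DCXXVIII = 628
656 + 628 = 1284

MCCLXXXIV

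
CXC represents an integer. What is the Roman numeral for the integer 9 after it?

CXC = 190
190 + 9 = 199

CXCIX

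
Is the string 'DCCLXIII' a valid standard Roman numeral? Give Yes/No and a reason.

'DCCLXIII': Check the rules: uses only the symbols I, V, X, L, C, D, M; no symbol is repeated more than three times in a row; V, L and D each appear at most once; no smaller symbol precedes a larger one (values never increase from left to right). Value: D (500) + C (100) + C (100) + L (50) + X (10) + I (1) + I (1) + I (1) = 763. So it is a valid standard Roman numeral.

Yes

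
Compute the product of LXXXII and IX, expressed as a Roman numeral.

LXXXII = 82
IX = 9
82 × 9 = 738

DCCXXXVIII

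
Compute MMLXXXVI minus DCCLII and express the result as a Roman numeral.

MMLXXXVI = 2086
DCCLII = 752
2086 - 752 = 1334

MCCCXXXIV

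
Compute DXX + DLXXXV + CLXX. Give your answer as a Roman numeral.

DXX = 520, DLXXXV = 585, CLXX = 170
520 + 585 = 1105
1105 + 170 = 1275

MCCLXXV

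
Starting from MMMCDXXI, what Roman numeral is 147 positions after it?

MMMCDXXI = 3421
3421 + 147 = 3568

MMMDLXVIII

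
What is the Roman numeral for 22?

Convert 22 to Roman numerals:
  22 contains 2×10 (XX)
  2 contains 2×1 (II)

XXII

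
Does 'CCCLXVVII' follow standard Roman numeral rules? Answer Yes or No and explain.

'CCCLXVVII': V should not appear more than once

No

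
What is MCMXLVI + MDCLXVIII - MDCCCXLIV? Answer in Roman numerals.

MCMXLVI = 1946, MDCLXVIII = 1668, MDCCCXLIV = 1844
1946 + 1668 = 3614
3614 - 1844 = 1770

MDCCLXX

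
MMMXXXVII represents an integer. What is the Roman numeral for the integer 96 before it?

MMMXXXVII = 3037
3037 - 96 = 2941

MMCMXLI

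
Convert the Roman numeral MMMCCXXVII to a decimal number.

MMMCCXXVII: M=1000, M=1000, M=1000, C=100, C=100, X=10, X=10, V=5, I=1, I=1
1000 + 1000 + 1000 + 100 + 100 + 10 + 10 + 5 + 1 + 1 = 3227

3227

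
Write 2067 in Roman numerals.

Convert 2067 to Roman numerals:
  2067 contains 2×1000 (MM)
  67 contains 1×50 (L)
  17 contains 1×10 (X)
  7 contains 1×5 (V)
  2 contains 2×1 (II)

MMLXVII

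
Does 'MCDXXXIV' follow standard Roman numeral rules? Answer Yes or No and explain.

'MCDXXXIV': Check the rules: uses only the symbols I, V, X, L, C, D, M; no symbol is repeated more than three times in a row; V, L and D each appear at most once; the only places a smaller symbol precedes a larger one are the allowed subtractive pairs CD, IV, the symbol right after such a pair (if any) is smaller than the pair's first symbol, and otherwise the values never increase from left to right. Value: M (1000) + CD (400) + X (10) + X (10) + X (10) + IV (4) = 1434. So it is a valid standard Roman numeral.

Yes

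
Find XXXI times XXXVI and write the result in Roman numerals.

XXXI = 31
XXXVI = 36
31 × 36 = 1116

MCXVI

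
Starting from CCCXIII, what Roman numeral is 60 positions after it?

CCCXIII = 313
313 + 60 = 373

CCCLXXIII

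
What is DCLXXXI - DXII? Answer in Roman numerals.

DCLXXXI = 681
DXII = 512
681 - 512 = 169

CLXIX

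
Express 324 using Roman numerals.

Convert 324 to Roman numerals:
  324 contains 3×100 (CCC)
  24 contains 2×10 (XX)
  4 contains 1×4 (IV)

CCCXXIV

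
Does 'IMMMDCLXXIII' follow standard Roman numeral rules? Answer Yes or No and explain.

'IMMMDCLXXIII': Invalid subtractive combination: IM

No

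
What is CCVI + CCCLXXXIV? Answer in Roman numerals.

CCVI = 206
CCCLXXXIV = 384
206 + 384 = 590

DXC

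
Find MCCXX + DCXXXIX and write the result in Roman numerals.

MCCXX = 1220
DCXXXIX = 639
1220 + 639 = 1859

MDCCCLIX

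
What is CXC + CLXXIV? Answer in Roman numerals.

CXC = 190
CLXXIV = 174
190 + 174 = 364

CCCLXIV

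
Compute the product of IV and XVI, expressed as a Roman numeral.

IV = 4
XVI = 16
4 × 16 = 64

LXIV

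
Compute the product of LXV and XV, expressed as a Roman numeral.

LXV = 65
XV = 15
65 × 15 = 975

CMLXXV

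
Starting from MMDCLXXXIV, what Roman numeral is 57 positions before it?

MMDCLXXXIV = 2684
2684 - 57 = 2627

MMDCXXVII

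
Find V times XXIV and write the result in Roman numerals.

V = 5
XXIV = 24
5 × 24 = 120

CXX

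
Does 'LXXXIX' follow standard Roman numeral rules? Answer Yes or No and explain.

'LXXXIX': Check the rules: uses only the symbols I, V, X, L, C, D, M; no symbol is repeated more than three times in a row; V, L and D each appear at most once; the only place a smaller symbol precedes a larger one is the allowed subtractive pair IX, the symbol right after such a pair (if any) is smaller than the pair's first symbol, and otherwise the values never increase from left to right. Value: L (50) + X (10) + X (10) + X (10) + IX (9) = 89. So it is a valid standard Roman numeral.

Yes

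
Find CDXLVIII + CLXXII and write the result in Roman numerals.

CDXLVIII = 448
CLXXII = 172
448 + 172 = 620

DCXX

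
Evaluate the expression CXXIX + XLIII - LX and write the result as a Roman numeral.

CXXIX = 129, XLIII = 43, LX = 60
129 + 43 = 172
172 - 60 = 112

CXII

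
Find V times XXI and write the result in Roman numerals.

V = 5
XXI = 21
5 × 21 = 105

CV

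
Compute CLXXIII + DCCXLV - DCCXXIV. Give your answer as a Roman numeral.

CLXXIII = 173, DCCXLV = 745, DCCXXIV = 724
173 + 745 = 918
918 - 724 = 194

CXCIV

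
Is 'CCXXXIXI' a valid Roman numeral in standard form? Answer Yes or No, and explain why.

'CCXXXIXI': I cannot come right after the subtractive pair IX: once I is subtracted in IX, the next symbol must be smaller than I

No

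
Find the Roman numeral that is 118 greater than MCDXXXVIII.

MCDXXXVIII = 1438
1438 + 118 = 1556

MDLVI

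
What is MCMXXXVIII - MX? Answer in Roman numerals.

MCMXXXVIII = 1938
MX = 1010
1938 - 1010 = 928

CMXXVIII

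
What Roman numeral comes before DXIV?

DXIV = 514, so the previous integer is 514 - 1 = 513

DXIII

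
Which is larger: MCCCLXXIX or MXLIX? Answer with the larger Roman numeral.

MCCCLXXIX = 1379
MXLIX = 1049
1379 is larger

MCCCLXXIX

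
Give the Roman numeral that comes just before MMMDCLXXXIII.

MMMDCLXXXIII = 3683; previous is 3682

MMMDCLXXXII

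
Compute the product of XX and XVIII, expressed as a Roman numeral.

XX = 20
XVIII = 18
20 × 18 = 360

CCCLX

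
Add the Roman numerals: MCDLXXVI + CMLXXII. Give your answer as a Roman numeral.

MCDLXXVI = 1476
CMLXXII = 972
1476 + 972 = 2448

MMCDXLVIII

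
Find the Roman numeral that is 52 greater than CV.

CV = 105
105 + 52 = 157

CLVII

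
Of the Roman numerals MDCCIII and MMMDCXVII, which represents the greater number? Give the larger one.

MDCCIII = 1703
MMMDCXVII = 3617
3617 is larger

MMMDCXVII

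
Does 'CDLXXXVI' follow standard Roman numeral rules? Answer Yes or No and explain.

'CDLXXXVI': Check the rules: uses only the symbols I, V, X, L, C, D, M; no symbol is repeated more than three times in a row; V, L and D each appear at most once; the only place a smaller symbol precedes a larger one is the allowed subtractive pair CD, the symbol right after such a pair (if any) is smaller than the pair's first symbol, and otherwise the values never increase from left to right. Value: CD (400) + L (50) + X (10) + X (10) + X (10) + V (5) + I (1) = 486. So it is a valid standard Roman numeral.

Yes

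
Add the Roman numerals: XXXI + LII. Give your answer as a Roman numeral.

XXXI = 31
LII = 52
31 + 52 = 83

LXXXIII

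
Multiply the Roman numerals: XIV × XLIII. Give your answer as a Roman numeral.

XIV = 14
XLIII = 43
14 × 43 = 602

DCII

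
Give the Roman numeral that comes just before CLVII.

CLVII = 157; previous is 156

CLVI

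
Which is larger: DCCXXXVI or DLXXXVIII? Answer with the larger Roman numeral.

DCCXXXVI = 736
DLXXXVIII = 588
736 is larger

DCCXXXVI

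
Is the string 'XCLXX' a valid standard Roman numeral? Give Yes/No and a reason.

'XCLXX': X (position 1) comes before the larger symbol L (position 3) without being directly in front of it as a subtractive pair; apart from IV, IX, XL, XC, CD and CM, symbols must go from largest to smallest

No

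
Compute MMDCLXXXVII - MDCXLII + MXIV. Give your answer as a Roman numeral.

MMDCLXXXVII = 2687, MDCXLII = 1642, MXIV = 1014
2687 - 1642 = 1045
1045 + 1014 = 2059

MMLIX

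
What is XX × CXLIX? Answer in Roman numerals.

XX = 20
CXLIX = 149
20 × 149 = 2980

MMCMLXXX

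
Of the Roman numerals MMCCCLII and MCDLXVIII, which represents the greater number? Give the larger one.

MMCCCLII = 2352
MCDLXVIII = 1468
2352 is larger

MMCCCLII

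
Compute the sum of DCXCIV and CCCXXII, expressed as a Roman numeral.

DCXCIV = 694
CCCXXII = 322
694 + 322 = 1016

MXVI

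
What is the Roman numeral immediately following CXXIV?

CXXIV = 124; next is 125

CXXV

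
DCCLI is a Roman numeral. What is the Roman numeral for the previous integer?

DCCLI = 751, so the previous integer is 751 - 1 = 750

DCCL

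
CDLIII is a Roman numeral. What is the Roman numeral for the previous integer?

CDLIII = 453, so the previous integer is 453 - 1 = 452

CDLII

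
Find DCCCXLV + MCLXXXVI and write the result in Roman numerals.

DCCCXLV = 845
MCLXXXVI = 1186
845 + 1186 = 2031

MMXXXI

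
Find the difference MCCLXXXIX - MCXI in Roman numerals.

MCCLXXXIX = 1289
MCXI = 1111
1289 - 1111 = 178

CLXXVIII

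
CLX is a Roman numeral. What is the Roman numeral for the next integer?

CLX = 160; next is 161

CLXI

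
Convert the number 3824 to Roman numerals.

Convert 3824 to Roman numerals:
  3824 contains 3×1000 (MMM)
  824 contains 1×500 (D)
  324 contains 3×100 (CCC)
  24 contains 2×10 (XX)
  4 contains 1×4 (IV)

MMMDCCCXXIV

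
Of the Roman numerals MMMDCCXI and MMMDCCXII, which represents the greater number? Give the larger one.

MMMDCCXI = 3711
MMMDCCXII = 3712
3712 is larger

MMMDCCXII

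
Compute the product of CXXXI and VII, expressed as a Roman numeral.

CXXXI = 131
VII = 7
131 × 7 = 917

CMXVII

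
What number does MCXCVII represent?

MCXCVII: M=1000, C=100, XC=90, V=5, I=1, I=1
1000 + 100 + 90 + 5 + 1 + 1 = 1197

1197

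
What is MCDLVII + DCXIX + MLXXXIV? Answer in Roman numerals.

MCDLVII = 1457, DCXIX = 619, MLXXXIV = 1084
1457 + 619 = 2076
2076 + 1084 = 3160

MMMCLX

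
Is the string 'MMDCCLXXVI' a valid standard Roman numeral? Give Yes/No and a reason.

'MMDCCLXXVI': Check the rules: uses only the symbols I, V, X, L, C, D, M; no symbol is repeated more than three times in a row; V, L and D each appear at most once; no smaller symbol precedes a larger one (values never increase from left to right). Value: M (1000) + M (1000) + D (500) + C (100) + C (100) + L (50) + X (10) + X (10) + V (5) + I (1) = 2776. So it is a valid standard Roman numeral.

Yes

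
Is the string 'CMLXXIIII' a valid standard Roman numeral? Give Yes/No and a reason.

'CMLXXIIII': More than 3 consecutive I's

No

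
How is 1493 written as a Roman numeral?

Convert 1493 to Roman numerals:
  1493 contains 1×1000 (M)
  493 contains 1×400 (CD)
  93 contains 1×90 (XC)
  3 contains 3×1 (III)

MCDXCIII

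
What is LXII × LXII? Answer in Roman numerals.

LXII = 62
LXII = 62
62 × 62 = 3844

MMMDCCCXLIV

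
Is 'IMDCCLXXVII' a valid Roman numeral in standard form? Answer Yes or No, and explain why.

'IMDCCLXXVII': Invalid subtractive combination: IM

No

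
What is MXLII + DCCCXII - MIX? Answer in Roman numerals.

MXLII = 1042, DCCCXII = 812, MIX = 1009
1042 + 812 = 1854
1854 - 1009 = 845

DCCCXLV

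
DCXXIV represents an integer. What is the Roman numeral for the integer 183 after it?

DCXXIV = 624
624 + 183 = 807

DCCCVII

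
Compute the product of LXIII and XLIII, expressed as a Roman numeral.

LXIII = 63
XLIII = 43
63 × 43 = 2709

MMDCCIX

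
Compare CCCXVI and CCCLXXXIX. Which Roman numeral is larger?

CCCXVI = 316
CCCLXXXIX = 389
389 is larger

CCCLXXXIX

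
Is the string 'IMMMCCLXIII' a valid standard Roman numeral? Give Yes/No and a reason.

'IMMMCCLXIII': Invalid subtractive combination: IM

No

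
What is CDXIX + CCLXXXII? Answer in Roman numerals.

CDXIX = 419
CCLXXXII = 282
419 + 282 = 701

DCCI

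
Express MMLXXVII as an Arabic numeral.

MMLXXVII: M=1000, M=1000, L=50, X=10, X=10, V=5, I=1, I=1
1000 + 1000 + 50 + 10 + 10 + 5 + 1 + 1 = 2077

2077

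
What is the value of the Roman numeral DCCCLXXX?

DCCCLXXX: D=500, C=100, C=100, C=100, L=50, X=10, X=10, X=10
500 + 100 + 100 + 100 + 50 + 10 + 10 + 10 = 880

880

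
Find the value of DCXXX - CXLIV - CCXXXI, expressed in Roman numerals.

DCXXX = 630, CXLIV = 144, CCXXXI = 231
630 - 144 = 486
486 - 231 = 255

CCLV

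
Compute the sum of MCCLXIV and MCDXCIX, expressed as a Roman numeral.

MCCLXIV = 1264
MCDXCIX = 1499
1264 + 1499 = 2763

MMDCCLXIII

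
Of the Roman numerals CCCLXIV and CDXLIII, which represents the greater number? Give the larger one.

CCCLXIV = 364
CDXLIII = 443
443 is larger

CDXLIII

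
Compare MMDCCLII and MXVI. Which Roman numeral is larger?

MMDCCLII = 2752
MXVI = 1016
2752 is larger

MMDCCLII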